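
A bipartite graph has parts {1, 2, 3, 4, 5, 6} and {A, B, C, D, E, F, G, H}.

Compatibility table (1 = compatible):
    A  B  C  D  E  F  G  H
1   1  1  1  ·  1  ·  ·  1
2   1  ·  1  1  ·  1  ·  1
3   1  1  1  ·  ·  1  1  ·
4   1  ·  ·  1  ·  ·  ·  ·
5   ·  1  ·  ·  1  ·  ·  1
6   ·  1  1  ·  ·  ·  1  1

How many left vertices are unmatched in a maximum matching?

One maximum matching: 1–A, 2–H, 3–G, 4–D, 5–E, 6–B.
All 6 left vertices are matched, so no larger matching exists.
That matches 6 of the 6, leaving 0 unmatched; no matching can do better.

0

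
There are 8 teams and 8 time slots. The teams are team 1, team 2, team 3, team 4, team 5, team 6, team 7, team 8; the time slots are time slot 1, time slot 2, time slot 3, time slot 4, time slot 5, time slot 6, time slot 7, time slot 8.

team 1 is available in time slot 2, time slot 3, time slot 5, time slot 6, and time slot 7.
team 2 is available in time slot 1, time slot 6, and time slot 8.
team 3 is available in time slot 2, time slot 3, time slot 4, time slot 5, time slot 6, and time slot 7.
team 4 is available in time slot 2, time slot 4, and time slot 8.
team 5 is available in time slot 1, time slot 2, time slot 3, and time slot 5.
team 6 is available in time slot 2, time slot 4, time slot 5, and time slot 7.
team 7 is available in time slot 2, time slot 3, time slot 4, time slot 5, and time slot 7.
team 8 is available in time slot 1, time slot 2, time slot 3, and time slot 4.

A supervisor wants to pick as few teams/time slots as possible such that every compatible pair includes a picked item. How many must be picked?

8

A maximum matching has 8 edges (e.g. team 1–time slot 5, team 2–time slot 1, team 3–time slot 6, team 4–time slot 8, team 5–time slot 3, team 6–time slot 2, team 7–time slot 7, team 8–time slot 4).
By König's theorem the minimum vertex cover has the same size. One such cover is {team 1, team 2, team 3, team 4, team 5, team 6, team 7, team 8}.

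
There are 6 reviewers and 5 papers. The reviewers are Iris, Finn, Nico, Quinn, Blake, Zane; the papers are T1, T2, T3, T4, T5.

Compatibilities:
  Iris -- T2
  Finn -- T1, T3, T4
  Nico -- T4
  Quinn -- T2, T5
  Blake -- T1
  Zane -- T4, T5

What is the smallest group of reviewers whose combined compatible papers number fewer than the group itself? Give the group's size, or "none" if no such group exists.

Take S = {Iris, Nico, Quinn, Zane}. Its neighbourhood is {T2, T4, T5}, so |N(S)| = 3 < |S| = 4.
Every subset of size less than 4 has at least as many neighbours as members, so 4 is the minimum.

4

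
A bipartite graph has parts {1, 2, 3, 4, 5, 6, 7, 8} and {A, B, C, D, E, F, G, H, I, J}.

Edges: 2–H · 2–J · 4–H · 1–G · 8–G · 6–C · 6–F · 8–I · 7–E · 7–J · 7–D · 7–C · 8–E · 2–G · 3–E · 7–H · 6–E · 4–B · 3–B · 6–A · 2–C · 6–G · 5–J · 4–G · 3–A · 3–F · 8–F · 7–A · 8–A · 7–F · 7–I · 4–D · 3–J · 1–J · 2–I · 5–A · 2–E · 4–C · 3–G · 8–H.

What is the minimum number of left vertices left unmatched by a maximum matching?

0

One maximum matching: 1–J, 2–I, 3–B, 4–H, 5–A, 6–F, 7–E, 8–G.
This saturates every left vertex, so 8 is the maximum.
That matches 8 of the 8, leaving 0 unmatched; no matching can do better.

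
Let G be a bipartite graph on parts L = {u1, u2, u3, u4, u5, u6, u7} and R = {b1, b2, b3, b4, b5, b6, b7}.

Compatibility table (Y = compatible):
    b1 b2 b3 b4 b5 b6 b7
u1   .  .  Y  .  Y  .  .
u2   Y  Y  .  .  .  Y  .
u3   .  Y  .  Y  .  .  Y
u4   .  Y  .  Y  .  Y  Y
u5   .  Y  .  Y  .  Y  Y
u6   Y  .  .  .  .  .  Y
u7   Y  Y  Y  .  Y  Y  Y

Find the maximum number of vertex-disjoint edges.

7

One maximum matching: u1→b3, u2→b1, u3→b4, u4→b6, u5→b2, u6→b7, u7→b5.
All 7 left vertices are matched, so no larger matching exists.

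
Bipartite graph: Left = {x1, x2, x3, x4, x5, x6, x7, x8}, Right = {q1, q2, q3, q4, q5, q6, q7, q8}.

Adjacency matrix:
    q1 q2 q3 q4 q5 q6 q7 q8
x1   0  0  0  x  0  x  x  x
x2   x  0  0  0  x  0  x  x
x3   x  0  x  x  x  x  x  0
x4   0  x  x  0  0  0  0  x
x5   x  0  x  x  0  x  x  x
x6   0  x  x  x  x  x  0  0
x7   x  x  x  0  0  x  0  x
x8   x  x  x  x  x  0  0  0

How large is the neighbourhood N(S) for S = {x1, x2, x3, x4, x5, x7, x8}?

8

The union of neighbours of {x1, x2, x3, x4, x5, x7, x8} is {q1, q2, q3, q4, q5, q6, q7, q8}, which has 8 elements.
Since |N(S)| = 8 ≥ |S| = 7, Hall's condition holds for this subset.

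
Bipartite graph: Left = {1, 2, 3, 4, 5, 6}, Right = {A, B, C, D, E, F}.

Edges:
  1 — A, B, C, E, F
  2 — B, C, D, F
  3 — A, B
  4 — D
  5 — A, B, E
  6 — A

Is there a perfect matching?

For example, pair 1–F, 2–C, 3–B, 4–D, 5–E, 6–A.
All 6 left vertices are covered.

Yes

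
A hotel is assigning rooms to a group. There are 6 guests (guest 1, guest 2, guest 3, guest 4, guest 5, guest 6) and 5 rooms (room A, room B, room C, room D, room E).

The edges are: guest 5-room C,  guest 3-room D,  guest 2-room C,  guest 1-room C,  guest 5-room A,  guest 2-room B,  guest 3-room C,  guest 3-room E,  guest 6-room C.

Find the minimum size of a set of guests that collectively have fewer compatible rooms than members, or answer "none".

1

Take S = {guest 4}. Its neighbourhood is {}, so |N(S)| = 0 < |S| = 1.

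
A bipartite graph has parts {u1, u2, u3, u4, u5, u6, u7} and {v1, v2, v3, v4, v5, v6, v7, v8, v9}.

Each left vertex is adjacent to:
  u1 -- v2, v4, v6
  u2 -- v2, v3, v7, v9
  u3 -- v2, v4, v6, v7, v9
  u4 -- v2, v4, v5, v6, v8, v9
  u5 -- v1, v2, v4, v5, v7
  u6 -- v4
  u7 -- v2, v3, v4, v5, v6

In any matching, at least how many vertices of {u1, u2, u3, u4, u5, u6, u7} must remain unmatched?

0

A valid assignment of size 7: u1-v2, u2-v7, u3-v9, u4-v6, u5-v1, u6-v4, u7-v3.
All 7 left vertices are matched, so no larger matching exists.
That matches 7 of the 7, leaving 0 unmatched; no matching can do better.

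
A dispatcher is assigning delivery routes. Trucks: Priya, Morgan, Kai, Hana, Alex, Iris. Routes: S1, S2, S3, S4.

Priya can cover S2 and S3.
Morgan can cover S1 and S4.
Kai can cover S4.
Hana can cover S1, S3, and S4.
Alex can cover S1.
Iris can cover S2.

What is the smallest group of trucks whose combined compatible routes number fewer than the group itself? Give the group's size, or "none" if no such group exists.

Take S = {Morgan, Kai, Alex}. Its neighbourhood is {S1, S4}, so |N(S)| = 2 < |S| = 3.
Every subset of size less than 3 has at least as many neighbours as members, so 3 is the minimum.

3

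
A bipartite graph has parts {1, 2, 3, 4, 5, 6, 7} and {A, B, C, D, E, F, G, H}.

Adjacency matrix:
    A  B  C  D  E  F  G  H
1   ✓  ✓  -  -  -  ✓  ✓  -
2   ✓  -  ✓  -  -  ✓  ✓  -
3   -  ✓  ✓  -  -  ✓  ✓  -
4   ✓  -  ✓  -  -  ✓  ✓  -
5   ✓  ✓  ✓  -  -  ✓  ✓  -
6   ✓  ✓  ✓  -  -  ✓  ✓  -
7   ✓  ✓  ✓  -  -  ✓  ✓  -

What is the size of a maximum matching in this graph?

A valid assignment of size 5: 1-A, 2-F, 3-B, 4-C, 5-G.
The set {1, 2, 3, 4, 5, 6, 7} has only 5 neighbours ({A, B, C, F, G}), so by Hall's theorem at most 5 of the 7 left vertices can be matched.

5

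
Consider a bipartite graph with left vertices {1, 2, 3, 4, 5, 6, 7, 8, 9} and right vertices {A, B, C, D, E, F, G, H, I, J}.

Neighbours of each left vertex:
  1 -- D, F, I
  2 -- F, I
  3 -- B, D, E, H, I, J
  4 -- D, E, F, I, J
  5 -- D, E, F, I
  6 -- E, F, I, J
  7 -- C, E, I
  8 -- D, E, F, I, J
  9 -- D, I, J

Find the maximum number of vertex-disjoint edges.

One maximum matching: 1→F, 2→I, 3→H, 4→J, 5→D, 6→E, 7→C.
The set {1, 2, 4, 5, 6, 8, 9} has only 5 neighbours ({D, E, F, I, J}), so by Hall's theorem at most 7 of the 9 left vertices can be matched.

7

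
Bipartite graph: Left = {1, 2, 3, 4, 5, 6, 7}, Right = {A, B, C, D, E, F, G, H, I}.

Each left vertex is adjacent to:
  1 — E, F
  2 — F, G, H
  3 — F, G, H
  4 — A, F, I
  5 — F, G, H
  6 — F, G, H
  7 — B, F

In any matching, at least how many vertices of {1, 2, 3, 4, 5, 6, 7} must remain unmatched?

A valid assignment of size 6: 1→E, 2→H, 3→G, 4→I, 5→F, 7→B.
The set {2, 3, 5, 6} has only 3 neighbours ({F, G, H}), so by Hall's theorem at most 6 of the 7 left vertices can be matched.
That matches 6 of the 7, leaving 1 unmatched; no matching can do better.

1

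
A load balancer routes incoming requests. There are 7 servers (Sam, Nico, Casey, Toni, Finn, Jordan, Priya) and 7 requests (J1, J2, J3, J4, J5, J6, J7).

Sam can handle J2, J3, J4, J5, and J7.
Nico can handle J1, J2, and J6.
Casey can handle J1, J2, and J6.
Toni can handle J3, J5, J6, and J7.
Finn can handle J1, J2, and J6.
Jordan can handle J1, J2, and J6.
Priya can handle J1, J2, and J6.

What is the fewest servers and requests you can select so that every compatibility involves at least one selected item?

5

{Sam, Toni, J1, J2, J6} is a vertex cover of size 5: every edge has an endpoint in this set.
No smaller cover exists because Sam–J7, Nico–J2, Casey–J1, Toni–J3, Finn–J6 is a matching of size 5, and a cover must include an endpoint of each of these disjoint edges (König's theorem).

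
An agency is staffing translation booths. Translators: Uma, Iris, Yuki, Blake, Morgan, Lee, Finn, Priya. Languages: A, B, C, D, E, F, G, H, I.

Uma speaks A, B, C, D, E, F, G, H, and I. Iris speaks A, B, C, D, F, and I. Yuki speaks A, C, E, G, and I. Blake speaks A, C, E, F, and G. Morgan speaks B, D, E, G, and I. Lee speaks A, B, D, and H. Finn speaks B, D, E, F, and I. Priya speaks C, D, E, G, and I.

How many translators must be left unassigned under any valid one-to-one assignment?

One maximum matching: Uma-H, Iris-A, Yuki-I, Blake-F, Morgan-E, Lee-D, Finn-B, Priya-G.
All 8 translators are matched, so no larger matching exists.
That matches 8 of the 8, leaving 0 unmatched; no matching can do better.

0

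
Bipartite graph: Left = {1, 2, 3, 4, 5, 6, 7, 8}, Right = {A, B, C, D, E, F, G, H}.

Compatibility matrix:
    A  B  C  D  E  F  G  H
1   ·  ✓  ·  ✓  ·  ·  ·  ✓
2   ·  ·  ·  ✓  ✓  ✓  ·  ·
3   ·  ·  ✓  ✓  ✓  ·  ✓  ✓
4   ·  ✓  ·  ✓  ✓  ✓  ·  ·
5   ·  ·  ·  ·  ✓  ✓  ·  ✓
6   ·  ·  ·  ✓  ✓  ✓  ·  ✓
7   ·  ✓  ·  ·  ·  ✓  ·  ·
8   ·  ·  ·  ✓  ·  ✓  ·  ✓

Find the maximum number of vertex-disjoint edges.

6

One maximum matching: 1-B, 2-D, 3-G, 4-F, 5-E, 6-H.
The set {1, 2, 4, 5, 6, 7, 8} has only 5 neighbours ({B, D, E, F, H}), so by Hall's theorem at most 6 of the 8 left vertices can be matched.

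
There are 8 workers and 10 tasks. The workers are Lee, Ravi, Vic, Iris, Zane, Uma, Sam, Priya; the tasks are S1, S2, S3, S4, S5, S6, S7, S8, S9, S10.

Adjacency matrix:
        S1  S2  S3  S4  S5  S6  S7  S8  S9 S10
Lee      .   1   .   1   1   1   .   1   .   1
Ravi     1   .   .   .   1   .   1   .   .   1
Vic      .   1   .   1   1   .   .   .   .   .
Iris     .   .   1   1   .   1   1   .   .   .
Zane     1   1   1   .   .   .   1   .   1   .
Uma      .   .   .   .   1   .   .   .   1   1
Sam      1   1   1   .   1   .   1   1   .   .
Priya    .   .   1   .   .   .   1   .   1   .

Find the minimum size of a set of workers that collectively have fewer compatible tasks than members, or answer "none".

none

A matching saturating every worker exists, for instance Lee→S8, Ravi→S10, Vic→S4, Iris→S6, Zane→S2, Uma→S9, Sam→S3, Priya→S7.
By Hall's marriage theorem, this means |N(S)| ≥ |S| for every subset S, so no violating subset exists.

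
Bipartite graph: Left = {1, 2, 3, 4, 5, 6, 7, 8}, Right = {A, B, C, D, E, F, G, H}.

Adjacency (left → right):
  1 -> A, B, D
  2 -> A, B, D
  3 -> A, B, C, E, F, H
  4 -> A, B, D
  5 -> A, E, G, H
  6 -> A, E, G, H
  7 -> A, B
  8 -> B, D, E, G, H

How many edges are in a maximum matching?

7

A valid assignment of size 7: 1→A, 2→D, 3→F, 4→B, 5→E, 6→H, 8→G.
The set {1, 2, 4, 7} has only 3 neighbours ({A, B, D}), so by Hall's theorem at most 7 of the 8 left vertices can be matched.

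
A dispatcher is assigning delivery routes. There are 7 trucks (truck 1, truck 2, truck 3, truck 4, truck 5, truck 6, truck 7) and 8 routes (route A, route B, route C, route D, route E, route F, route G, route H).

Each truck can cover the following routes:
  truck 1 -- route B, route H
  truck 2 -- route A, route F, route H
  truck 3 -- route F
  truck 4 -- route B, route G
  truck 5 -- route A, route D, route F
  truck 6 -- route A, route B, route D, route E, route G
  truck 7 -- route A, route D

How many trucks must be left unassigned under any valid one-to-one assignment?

One maximum matching: truck 1→route B, truck 2→route H, truck 3→route F, truck 4→route G, truck 5→route A, truck 6→route E, truck 7→route D.
This saturates every truck, so 7 is the maximum.
That matches 7 of the 7, leaving 0 unmatched; no matching can do better.

0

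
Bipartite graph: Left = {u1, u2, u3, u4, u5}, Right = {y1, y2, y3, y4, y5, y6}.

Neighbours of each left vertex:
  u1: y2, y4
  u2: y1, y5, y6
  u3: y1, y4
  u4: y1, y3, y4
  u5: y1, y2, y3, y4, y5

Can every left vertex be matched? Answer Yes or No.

Yes

For example, pair u1-y2, u2-y6, u3-y1, u4-y3, u5-y4.
Every left vertex is matched, so this matching saturates all of them.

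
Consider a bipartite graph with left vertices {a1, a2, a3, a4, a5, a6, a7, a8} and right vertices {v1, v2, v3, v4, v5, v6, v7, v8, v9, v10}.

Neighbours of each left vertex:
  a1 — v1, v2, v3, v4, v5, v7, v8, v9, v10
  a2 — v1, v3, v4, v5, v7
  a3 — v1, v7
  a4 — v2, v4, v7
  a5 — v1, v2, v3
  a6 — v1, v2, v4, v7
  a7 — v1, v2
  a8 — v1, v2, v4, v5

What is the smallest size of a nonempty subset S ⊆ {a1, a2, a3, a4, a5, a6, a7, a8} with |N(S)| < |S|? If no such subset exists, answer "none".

7

Take S = {a2, a3, a4, a5, a6, a7, a8}. Its neighbourhood is {v1, v2, v3, v4, v5, v7}, so |N(S)| = 6 < |S| = 7.
Every subset of size less than 7 has at least as many neighbours as members, so 7 is the minimum.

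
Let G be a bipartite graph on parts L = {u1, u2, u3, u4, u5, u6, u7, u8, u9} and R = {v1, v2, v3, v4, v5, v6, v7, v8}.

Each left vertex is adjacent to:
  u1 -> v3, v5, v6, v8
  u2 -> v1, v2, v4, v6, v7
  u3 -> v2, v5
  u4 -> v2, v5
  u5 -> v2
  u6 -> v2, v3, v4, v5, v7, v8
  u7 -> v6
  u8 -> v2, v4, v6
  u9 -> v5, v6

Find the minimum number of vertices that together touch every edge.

7

{u1, u2, u6, u8, v2, v5, v6} is a vertex cover of size 7: every edge has an endpoint in this set.
No smaller cover exists because u1–v8, u2–v1, u3–v5, u4–v2, u6–v3, u7–v6, u8–v4 is a matching of size 7, and a cover must include an endpoint of each of these disjoint edges (König's theorem).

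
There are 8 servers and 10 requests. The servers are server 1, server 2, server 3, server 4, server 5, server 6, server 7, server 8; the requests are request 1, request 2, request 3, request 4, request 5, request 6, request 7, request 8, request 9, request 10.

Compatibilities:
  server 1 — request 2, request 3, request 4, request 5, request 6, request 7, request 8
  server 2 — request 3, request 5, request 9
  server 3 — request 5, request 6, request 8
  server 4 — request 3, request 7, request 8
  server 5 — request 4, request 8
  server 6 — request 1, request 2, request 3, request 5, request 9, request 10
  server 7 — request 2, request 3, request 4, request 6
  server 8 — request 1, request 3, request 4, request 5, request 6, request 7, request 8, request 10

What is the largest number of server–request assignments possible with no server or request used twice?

For example, pair server 1→request 6, server 2→request 9, server 3→request 5, server 4→request 3, server 5→request 8, server 6→request 2, server 7→request 4, server 8→request 7.
All 8 servers are matched, so no larger matching exists.

8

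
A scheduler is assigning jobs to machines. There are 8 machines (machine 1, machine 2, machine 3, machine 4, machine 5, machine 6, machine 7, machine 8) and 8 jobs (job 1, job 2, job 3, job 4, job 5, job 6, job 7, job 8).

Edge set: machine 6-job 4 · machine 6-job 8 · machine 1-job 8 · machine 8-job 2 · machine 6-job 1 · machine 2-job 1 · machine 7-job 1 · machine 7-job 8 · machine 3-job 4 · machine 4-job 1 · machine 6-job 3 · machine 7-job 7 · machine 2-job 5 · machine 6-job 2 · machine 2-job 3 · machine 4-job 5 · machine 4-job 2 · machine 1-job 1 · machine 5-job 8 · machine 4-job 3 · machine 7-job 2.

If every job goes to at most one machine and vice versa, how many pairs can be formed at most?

7

One maximum matching: machine 1→job 1, machine 2→job 5, machine 3→job 4, machine 4→job 2, machine 5→job 8, machine 6→job 3, machine 7→job 7.
The set {machine 1, machine 2, machine 3, machine 4, machine 5, machine 6, machine 8} has only 6 neighbours ({job 1, job 2, job 3, job 4, job 5, job 8}), so by Hall's theorem at most 7 of the 8 machines can be matched.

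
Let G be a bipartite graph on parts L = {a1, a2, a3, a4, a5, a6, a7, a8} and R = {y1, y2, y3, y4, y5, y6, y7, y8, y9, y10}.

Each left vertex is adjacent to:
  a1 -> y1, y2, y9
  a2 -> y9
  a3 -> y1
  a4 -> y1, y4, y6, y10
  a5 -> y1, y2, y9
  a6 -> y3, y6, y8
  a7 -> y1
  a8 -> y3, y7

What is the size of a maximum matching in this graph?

6

A valid assignment of size 6: a1→y2, a2→y9, a3→y1, a4→y4, a6→y8, a8→y3.
The set {a1, a2, a3, a5, a7} has only 3 neighbours ({y1, y2, y9}), so by Hall's theorem at most 6 of the 8 left vertices can be matched.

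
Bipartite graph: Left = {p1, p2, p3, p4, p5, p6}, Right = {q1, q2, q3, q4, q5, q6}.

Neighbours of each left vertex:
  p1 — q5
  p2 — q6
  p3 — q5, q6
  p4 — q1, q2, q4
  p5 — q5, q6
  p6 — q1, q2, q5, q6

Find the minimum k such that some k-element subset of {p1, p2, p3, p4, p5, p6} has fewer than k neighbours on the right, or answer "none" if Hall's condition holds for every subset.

3

Take S = {p1, p2, p3}. Its neighbourhood is {q5, q6}, so |N(S)| = 2 < |S| = 3.
Every subset of size less than 3 has at least as many neighbours as members, so 3 is the minimum.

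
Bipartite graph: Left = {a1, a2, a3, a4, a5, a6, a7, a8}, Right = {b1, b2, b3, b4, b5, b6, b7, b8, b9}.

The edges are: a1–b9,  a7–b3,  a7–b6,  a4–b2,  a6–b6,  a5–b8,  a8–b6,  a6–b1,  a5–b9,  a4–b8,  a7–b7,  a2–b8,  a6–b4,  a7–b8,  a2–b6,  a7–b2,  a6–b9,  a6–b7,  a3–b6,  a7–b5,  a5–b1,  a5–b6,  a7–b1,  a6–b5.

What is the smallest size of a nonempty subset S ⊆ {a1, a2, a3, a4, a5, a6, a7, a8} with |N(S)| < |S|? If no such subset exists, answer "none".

Take S = {a3, a8}. Its neighbourhood is {b6}, so |N(S)| = 1 < |S| = 2.
No single vertex violates Hall's condition since each has at least one neighbour, so 2 is the minimum.

2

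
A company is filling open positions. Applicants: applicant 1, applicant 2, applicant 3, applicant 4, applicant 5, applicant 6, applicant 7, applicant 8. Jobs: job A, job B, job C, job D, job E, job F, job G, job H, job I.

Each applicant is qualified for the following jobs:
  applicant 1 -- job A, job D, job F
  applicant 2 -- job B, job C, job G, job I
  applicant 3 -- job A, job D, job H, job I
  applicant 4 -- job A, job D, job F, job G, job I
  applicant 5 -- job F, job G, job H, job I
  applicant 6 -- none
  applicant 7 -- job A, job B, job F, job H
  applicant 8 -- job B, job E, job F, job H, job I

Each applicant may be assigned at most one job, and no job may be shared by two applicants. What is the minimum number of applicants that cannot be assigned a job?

1

A valid assignment of size 7: applicant 1–job A, applicant 2–job B, applicant 3–job I, applicant 4–job D, applicant 5–job G, applicant 7–job H, applicant 8–job F.
The set {applicant 6} has only 0 neighbours (∅), so by Hall's theorem at most 7 of the 8 applicants can be matched.
That matches 7 of the 8, leaving 1 unmatched; no matching can do better.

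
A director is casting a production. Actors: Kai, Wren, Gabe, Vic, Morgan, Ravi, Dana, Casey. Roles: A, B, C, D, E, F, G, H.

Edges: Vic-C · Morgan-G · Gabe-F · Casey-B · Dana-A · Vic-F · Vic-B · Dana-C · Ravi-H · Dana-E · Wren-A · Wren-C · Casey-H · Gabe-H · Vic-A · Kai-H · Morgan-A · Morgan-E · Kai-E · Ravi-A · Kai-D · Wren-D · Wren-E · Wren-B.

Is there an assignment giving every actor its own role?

One maximum matching: Kai→D, Wren→E, Gabe→H, Vic→F, Morgan→G, Ravi→A, Dana→C, Casey→B.
All 8 actors are covered.

Yes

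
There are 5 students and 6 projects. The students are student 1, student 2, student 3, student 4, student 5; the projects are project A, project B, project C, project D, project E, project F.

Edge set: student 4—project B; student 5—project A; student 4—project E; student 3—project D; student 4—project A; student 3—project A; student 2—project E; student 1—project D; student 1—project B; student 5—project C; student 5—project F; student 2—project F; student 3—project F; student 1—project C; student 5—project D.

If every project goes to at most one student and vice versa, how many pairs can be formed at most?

A valid assignment of size 5: student 1-project B, student 2-project F, student 3-project A, student 4-project E, student 5-project C.
This saturates every student, so 5 is the maximum.

5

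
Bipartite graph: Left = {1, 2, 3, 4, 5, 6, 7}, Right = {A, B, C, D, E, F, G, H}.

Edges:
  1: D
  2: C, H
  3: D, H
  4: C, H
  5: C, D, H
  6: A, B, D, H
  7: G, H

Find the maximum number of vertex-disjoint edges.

One maximum matching: 1-D, 2-C, 3-H, 6-B, 7-G.
The set {1, 2, 3, 4, 5} has only 3 neighbours ({C, D, H}), so by Hall's theorem at most 5 of the 7 left vertices can be matched.

5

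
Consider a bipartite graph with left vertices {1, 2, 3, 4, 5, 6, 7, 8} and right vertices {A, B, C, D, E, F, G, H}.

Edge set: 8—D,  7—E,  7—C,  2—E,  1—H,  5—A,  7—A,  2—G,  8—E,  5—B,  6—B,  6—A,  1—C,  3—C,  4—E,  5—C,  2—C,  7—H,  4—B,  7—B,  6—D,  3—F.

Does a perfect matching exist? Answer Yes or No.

A valid assignment of size 8: 1→H, 2→G, 3→F, 4→B, 5→C, 6→D, 7→A, 8→E.
Every left vertex is matched, so this is a perfect matching.

Yes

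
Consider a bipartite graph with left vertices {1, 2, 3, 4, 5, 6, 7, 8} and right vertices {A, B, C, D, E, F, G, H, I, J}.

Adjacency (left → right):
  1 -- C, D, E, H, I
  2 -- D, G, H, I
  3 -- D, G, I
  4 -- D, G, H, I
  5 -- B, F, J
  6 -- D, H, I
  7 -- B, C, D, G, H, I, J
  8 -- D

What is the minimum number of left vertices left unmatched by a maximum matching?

A valid assignment of size 7: 1–E, 2–I, 3–G, 4–H, 5–B, 6–D, 7–J.
The set {2, 3, 4, 6, 8} has only 4 neighbours ({D, G, H, I}), so by Hall's theorem at most 7 of the 8 left vertices can be matched.
That matches 7 of the 8, leaving 1 unmatched; no matching can do better.

1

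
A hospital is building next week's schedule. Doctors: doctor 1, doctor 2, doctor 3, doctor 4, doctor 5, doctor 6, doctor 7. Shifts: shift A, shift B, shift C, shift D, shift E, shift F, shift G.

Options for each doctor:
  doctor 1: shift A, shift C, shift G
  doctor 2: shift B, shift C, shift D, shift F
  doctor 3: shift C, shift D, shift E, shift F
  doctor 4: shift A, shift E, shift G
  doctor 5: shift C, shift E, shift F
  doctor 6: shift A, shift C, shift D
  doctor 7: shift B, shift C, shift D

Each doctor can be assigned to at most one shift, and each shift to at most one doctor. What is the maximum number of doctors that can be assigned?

7

For example, pair doctor 1-shift G, doctor 2-shift B, doctor 3-shift C, doctor 4-shift E, doctor 5-shift F, doctor 6-shift A, doctor 7-shift D.
This saturates every doctor, so 7 is the maximum.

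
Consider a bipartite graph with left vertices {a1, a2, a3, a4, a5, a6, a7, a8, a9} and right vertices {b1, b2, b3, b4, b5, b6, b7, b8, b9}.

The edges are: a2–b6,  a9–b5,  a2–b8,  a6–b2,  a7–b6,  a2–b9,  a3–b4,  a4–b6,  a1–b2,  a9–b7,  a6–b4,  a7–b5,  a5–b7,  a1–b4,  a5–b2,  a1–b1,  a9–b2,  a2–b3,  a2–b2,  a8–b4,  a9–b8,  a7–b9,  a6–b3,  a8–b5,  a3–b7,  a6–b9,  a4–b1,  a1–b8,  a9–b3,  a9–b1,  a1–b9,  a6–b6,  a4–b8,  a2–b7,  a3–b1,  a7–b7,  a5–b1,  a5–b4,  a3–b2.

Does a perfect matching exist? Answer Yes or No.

Yes

A valid assignment of size 9: a1→b1, a2→b3, a3→b2, a4→b8, a5→b4, a6→b6, a7→b9, a8→b5, a9→b7.
Every left vertex is matched, so this is a perfect matching.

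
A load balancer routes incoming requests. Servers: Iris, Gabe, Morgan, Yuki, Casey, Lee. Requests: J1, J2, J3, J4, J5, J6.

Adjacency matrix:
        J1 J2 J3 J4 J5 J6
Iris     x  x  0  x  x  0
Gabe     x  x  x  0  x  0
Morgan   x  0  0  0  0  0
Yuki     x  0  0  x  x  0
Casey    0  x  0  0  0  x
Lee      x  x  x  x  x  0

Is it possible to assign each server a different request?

For example, pair Iris–J4, Gabe–J3, Morgan–J1, Yuki–J5, Casey–J6, Lee–J2.
All 6 servers are covered.

Yes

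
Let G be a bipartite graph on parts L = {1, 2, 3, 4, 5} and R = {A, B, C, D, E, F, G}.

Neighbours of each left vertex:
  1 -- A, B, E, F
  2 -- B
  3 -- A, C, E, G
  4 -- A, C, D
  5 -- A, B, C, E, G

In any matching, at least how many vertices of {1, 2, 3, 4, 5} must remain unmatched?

One maximum matching: 1–F, 2–B, 3–E, 4–C, 5–G.
This saturates every left vertex, so 5 is the maximum.
That matches 5 of the 5, leaving 0 unmatched; no matching can do better.

0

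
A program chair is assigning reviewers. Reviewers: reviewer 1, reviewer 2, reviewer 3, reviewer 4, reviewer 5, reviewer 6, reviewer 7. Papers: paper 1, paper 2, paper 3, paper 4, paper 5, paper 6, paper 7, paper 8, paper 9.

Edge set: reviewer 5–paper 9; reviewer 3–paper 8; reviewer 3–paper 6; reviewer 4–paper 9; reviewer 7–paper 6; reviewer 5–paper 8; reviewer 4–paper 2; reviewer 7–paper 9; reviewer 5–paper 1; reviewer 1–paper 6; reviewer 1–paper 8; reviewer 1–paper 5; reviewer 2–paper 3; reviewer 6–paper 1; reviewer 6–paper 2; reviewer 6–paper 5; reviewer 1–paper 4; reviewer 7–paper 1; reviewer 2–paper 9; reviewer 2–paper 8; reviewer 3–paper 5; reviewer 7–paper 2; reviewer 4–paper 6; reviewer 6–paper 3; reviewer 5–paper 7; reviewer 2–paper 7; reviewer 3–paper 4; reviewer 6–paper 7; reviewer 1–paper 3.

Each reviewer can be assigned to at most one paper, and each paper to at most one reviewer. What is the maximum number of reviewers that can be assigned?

7

For example, pair reviewer 1–paper 4, reviewer 2–paper 7, reviewer 3–paper 8, reviewer 4–paper 2, reviewer 5–paper 1, reviewer 6–paper 5, reviewer 7–paper 6.
All 7 reviewers are matched, so no larger matching exists.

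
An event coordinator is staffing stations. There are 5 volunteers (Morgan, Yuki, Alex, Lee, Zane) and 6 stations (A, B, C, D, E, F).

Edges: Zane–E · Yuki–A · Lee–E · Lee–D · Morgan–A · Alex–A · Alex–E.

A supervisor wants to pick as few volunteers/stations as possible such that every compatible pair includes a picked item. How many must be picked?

3

{Lee, A, E} is a vertex cover of size 3: every edge has an endpoint in this set.
No smaller cover exists because Morgan–A, Alex–E, Lee–D is a matching of size 3, and a cover must include an endpoint of each of these disjoint edges (König's theorem).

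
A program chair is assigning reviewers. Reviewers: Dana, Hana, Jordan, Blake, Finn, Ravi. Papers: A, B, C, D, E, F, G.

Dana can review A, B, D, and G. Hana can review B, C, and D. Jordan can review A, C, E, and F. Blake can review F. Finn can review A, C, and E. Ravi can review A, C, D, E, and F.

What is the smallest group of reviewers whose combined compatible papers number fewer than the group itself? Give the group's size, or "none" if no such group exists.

none

A matching saturating every reviewer exists, for instance Dana→G, Hana→B, Jordan→C, Blake→F, Finn→E, Ravi→A.
By Hall's marriage theorem, this means |N(S)| ≥ |S| for every subset S, so no violating subset exists.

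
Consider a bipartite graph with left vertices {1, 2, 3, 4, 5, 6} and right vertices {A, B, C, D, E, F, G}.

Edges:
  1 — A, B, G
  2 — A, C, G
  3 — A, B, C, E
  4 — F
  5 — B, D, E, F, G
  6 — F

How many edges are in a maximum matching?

5

For example, pair 1-B, 2-C, 3-E, 4-F, 5-G.
The set {4, 6} has only 1 neighbour ({F}), so by Hall's theorem at most 5 of the 6 left vertices can be matched.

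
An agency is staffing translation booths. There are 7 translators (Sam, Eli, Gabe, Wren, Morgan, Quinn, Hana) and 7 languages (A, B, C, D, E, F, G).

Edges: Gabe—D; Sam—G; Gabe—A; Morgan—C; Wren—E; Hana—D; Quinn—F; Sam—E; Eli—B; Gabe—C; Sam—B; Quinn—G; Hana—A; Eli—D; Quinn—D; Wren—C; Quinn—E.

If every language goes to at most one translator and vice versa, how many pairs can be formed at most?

7

For example, pair Sam-G, Eli-B, Gabe-A, Wren-E, Morgan-C, Quinn-F, Hana-D.
All 7 translators are matched, so no larger matching exists.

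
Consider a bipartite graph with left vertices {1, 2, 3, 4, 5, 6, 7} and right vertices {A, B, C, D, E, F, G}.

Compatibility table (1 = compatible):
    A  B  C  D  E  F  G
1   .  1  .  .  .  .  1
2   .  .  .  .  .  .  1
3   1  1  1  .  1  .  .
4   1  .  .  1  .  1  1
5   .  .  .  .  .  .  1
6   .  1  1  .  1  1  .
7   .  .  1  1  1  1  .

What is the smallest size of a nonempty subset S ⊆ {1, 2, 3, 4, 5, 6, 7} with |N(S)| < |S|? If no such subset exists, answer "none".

2

Take S = {2, 5}. Its neighbourhood is {G}, so |N(S)| = 1 < |S| = 2.
No single vertex violates Hall's condition since each has at least one neighbour, so 2 is the minimum.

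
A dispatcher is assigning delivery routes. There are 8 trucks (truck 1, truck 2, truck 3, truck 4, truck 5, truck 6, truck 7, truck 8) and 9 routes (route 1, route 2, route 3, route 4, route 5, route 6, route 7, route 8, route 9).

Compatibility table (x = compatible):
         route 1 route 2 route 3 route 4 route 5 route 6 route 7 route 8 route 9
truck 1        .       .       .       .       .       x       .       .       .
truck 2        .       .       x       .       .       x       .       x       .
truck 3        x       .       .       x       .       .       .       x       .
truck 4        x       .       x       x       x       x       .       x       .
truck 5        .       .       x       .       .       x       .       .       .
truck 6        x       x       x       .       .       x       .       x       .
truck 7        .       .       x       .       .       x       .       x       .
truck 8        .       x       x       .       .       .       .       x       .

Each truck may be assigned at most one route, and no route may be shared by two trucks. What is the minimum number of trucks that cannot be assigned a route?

1

For example, pair truck 1→route 6, truck 2→route 8, truck 3→route 4, truck 4→route 5, truck 5→route 3, truck 6→route 1, truck 8→route 2.
The set {truck 1, truck 2, truck 5, truck 7} has only 3 neighbours ({route 3, route 6, route 8}), so by Hall's theorem at most 7 of the 8 trucks can be matched.
That matches 7 of the 8, leaving 1 unmatched; no matching can do better.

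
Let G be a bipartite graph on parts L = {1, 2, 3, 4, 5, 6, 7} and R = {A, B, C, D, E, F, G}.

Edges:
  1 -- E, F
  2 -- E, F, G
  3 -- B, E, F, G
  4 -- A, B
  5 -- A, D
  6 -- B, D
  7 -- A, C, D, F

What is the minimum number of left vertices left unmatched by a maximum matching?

0

A valid assignment of size 7: 1–F, 2–G, 3–E, 4–A, 5–D, 6–B, 7–C.
All 7 left vertices are matched, so no larger matching exists.
That matches 7 of the 7, leaving 0 unmatched; no matching can do better.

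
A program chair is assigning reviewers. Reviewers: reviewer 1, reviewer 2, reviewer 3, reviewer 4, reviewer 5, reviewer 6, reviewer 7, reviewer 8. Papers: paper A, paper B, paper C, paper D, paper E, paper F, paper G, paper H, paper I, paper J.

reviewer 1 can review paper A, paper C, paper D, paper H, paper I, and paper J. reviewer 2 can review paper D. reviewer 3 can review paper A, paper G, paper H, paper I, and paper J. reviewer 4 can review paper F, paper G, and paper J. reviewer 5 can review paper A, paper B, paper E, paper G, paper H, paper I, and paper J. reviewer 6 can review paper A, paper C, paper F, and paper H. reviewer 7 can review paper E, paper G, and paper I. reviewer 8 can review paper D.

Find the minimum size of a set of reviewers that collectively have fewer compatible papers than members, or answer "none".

Take S = {reviewer 2, reviewer 8}. Its neighbourhood is {paper D}, so |N(S)| = 1 < |S| = 2.
No single vertex violates Hall's condition since each has at least one neighbour, so 2 is the minimum.

2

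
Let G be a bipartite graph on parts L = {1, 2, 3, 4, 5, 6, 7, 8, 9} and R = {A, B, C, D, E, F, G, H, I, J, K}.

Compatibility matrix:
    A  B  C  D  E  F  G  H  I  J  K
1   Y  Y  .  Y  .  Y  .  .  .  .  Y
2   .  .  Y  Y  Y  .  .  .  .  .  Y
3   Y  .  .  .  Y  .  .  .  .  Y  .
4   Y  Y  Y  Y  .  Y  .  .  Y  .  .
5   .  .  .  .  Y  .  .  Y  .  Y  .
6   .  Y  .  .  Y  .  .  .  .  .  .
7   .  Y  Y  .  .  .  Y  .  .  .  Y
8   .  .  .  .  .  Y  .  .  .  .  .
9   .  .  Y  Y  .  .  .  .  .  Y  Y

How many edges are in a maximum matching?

For example, pair 1-K, 2-C, 3-A, 4-D, 5-E, 6-B, 7-G, 8-F, 9-J.
All 9 left vertices are matched, so no larger matching exists.

9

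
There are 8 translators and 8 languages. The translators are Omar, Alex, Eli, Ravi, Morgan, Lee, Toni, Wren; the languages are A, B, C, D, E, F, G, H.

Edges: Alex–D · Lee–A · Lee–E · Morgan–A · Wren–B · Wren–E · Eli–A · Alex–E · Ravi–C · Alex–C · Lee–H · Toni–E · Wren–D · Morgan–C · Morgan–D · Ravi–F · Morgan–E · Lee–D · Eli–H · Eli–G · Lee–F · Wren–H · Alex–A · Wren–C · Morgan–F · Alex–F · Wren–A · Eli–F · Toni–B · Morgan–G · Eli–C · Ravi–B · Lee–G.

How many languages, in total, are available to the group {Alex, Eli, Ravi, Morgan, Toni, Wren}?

8

The union of neighbours of {Alex, Eli, Ravi, Morgan, Toni, Wren} is {A, B, C, D, E, F, G, H}, which has 8 elements.
Since |N(S)| = 8 ≥ |S| = 6, Hall's condition holds for this subset.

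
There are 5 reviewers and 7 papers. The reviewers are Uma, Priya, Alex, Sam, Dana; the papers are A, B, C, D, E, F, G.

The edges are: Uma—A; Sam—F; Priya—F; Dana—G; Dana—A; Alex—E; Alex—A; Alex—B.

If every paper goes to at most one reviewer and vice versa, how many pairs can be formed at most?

4

For example, pair Uma–A, Priya–F, Alex–B, Dana–G.
The set {Priya, Sam} has only 1 neighbour ({F}), so by Hall's theorem at most 4 of the 5 reviewers can be matched.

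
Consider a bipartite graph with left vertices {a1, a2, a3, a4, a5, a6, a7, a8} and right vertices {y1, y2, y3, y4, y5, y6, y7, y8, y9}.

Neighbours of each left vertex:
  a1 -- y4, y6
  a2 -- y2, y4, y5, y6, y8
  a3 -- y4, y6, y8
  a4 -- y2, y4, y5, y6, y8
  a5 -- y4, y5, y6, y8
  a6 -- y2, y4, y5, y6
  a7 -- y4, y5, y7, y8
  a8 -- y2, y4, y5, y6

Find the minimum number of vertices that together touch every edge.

The 6 edges a1–y6, a2–y5, a3–y4, a4–y2, a5–y8, a7–y7 form a matching, so any vertex cover needs at least 6 vertices (one per matched edge).
Conversely {a7, y2, y4, y5, y6, y8} meets every edge and has exactly 6 vertices, so 6 is optimal.

6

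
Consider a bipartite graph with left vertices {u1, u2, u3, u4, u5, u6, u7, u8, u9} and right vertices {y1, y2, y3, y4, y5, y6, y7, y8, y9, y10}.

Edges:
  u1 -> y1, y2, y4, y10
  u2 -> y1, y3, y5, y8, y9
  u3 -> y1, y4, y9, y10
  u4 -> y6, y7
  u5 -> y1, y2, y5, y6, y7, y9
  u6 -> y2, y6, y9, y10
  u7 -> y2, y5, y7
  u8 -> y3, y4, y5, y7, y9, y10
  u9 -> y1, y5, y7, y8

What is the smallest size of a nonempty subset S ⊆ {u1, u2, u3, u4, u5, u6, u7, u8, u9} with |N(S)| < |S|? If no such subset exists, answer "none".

A matching saturating every left vertex exists, for instance u1→y10, u2→y9, u3→y4, u4→y6, u5→y5, u6→y2, u7→y7, u8→y3, u9→y1.
By Hall's marriage theorem, this means |N(S)| ≥ |S| for every subset S, so no violating subset exists.

none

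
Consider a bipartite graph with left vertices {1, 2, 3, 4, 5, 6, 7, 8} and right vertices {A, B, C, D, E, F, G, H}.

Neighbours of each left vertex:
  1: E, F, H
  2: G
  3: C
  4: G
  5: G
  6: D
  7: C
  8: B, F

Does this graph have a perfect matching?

No

The set {2, 3, 4, 5, 7} has only 2 neighbours ({C, G}), so by Hall's theorem at most 5 of the 8 left vertices can be matched.
Hence no matching covers every left vertex.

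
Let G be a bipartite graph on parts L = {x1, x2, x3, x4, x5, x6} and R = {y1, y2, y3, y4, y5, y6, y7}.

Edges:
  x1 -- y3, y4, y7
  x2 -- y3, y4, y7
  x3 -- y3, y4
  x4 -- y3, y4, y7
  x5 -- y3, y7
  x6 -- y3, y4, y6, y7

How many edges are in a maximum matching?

4

A valid assignment of size 4: x1-y7, x2-y4, x3-y3, x6-y6.
The set {x1, x2, x3, x4, x5} has only 3 neighbours ({y3, y4, y7}), so by Hall's theorem at most 4 of the 6 left vertices can be matched.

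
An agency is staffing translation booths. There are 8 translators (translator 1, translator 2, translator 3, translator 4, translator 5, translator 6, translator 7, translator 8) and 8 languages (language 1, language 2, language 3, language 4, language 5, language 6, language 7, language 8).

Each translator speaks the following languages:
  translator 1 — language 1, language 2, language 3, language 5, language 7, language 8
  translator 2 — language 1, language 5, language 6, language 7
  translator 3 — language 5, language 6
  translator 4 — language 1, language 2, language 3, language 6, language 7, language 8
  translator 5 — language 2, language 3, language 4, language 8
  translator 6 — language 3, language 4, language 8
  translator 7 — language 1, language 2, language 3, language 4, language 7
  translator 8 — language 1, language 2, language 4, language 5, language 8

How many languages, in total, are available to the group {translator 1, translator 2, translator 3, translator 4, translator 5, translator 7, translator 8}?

The union of neighbours of {translator 1, translator 2, translator 3, translator 4, translator 5, translator 7, translator 8} is {language 1, language 2, language 3, language 4, language 5, language 6, language 7, language 8}, which has 8 elements.
Since |N(S)| = 8 ≥ |S| = 7, Hall's condition holds for this subset.

8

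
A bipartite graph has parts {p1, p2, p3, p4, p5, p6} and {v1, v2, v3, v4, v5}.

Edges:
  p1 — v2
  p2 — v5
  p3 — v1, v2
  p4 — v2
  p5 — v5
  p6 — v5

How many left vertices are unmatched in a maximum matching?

3

One maximum matching: p1→v2, p2→v5, p3→v1.
The set {p1, p2, p4, p5, p6} has only 2 neighbours ({v2, v5}), so by Hall's theorem at most 3 of the 6 left vertices can be matched.
That matches 3 of the 6, leaving 3 unmatched; no matching can do better.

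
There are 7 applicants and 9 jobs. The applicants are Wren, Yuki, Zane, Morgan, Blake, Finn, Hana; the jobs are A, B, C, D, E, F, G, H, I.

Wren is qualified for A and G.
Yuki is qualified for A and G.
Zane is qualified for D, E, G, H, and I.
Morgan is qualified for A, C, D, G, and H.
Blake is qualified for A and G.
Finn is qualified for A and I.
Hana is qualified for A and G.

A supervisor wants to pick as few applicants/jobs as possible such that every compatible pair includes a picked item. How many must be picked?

5

The 5 edges Wren–A, Yuki–G, Zane–E, Morgan–H, Finn–I form a matching, so any vertex cover needs at least 5 vertices (one per matched edge).
Conversely {Zane, Morgan, Finn, A, G} meets every edge and has exactly 5 vertices, so 5 is optimal.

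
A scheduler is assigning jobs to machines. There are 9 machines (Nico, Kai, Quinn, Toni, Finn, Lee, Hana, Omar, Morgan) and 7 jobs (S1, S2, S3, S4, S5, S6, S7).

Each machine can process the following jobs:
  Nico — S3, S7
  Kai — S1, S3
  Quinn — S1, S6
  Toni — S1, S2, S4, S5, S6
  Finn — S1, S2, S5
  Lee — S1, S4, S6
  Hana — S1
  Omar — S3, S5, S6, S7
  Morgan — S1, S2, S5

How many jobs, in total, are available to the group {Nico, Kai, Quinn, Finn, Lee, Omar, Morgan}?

The union of neighbours of {Nico, Kai, Quinn, Finn, Lee, Omar, Morgan} is {S1, S2, S3, S4, S5, S6, S7}, which has 7 elements.
Since |N(S)| = 7 ≥ |S| = 7, Hall's condition holds for this subset.

7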